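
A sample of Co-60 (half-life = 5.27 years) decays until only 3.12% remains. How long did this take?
t = t½ × log₂(N₀/N) = 26.36 years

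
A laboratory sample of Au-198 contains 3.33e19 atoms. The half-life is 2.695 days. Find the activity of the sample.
A = λN = 8.565e18 decays/day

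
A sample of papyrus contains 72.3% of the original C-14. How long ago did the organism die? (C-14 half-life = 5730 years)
Age = t½ × log₂(1/ratio) = 2681 years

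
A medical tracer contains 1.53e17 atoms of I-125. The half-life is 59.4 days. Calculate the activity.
A = λN = 1.785e15 decays/day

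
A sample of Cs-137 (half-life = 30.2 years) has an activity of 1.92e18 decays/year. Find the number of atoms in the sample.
N = A/λ = 8.365e19 atoms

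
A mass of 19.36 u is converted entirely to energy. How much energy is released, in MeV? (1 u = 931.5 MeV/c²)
E = mc² = 18030 MeV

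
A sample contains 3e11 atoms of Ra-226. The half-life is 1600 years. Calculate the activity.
A = λN = 1.3e8 decays/year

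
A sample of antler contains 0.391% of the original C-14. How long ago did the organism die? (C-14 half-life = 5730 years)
Age = t½ × log₂(1/ratio) = 45830 years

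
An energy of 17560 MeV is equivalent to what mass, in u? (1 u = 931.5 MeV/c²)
m = E/c² = 18.85 u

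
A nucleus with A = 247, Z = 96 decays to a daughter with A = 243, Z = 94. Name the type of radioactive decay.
ΔA = -4, ΔZ = -2 ⇒ alpha decay (α)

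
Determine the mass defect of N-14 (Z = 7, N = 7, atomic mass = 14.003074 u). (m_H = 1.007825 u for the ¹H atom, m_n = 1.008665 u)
Δm = Z·m_H + N·m_n − M = 0.1124 u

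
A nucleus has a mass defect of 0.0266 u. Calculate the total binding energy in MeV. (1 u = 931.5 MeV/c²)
B.E. = Δm × 931.5 = 24.78 MeV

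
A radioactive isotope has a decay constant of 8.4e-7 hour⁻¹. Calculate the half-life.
t½ = ln(2)/λ = 8.252e5 hours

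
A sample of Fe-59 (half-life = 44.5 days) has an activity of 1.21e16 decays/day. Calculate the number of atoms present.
N = A/λ = 7.768e17 atoms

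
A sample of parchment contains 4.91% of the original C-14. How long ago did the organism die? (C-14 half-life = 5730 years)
Age = t½ × log₂(1/ratio) = 24910 years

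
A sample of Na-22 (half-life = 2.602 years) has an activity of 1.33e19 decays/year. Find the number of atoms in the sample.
N = A/λ = 4.993e19 atoms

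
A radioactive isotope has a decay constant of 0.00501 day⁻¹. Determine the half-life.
t½ = ln(2)/λ = 138.4 days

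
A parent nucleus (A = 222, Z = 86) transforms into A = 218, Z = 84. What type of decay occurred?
ΔA = -4, ΔZ = -2 ⇒ alpha decay (α)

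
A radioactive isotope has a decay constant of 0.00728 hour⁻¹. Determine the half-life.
t½ = ln(2)/λ = 95.21 hours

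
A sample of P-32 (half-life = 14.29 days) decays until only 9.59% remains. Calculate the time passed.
t = t½ × log₂(N₀/N) = 48.33 days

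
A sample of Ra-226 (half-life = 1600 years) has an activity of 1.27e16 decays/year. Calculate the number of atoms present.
N = A/λ = 2.932e19 atoms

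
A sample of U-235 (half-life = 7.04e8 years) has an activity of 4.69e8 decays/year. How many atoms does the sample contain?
N = A/λ = 4.763e17 atoms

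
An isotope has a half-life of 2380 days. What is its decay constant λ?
λ = ln(2)/t½ = 2.912e-4 day⁻¹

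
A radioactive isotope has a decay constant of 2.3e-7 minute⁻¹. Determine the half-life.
t½ = ln(2)/λ = 3.014e6 minutes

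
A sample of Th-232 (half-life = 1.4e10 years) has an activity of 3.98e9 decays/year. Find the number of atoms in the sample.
N = A/λ = 8.039e19 atoms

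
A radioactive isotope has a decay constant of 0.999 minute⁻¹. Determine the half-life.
t½ = ln(2)/λ = 0.6938 minutes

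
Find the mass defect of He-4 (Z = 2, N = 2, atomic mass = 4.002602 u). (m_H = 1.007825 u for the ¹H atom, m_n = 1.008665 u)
Δm = Z·m_H + N·m_n − M = 0.03038 u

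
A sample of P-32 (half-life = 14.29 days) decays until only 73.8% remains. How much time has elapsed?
t = t½ × log₂(N₀/N) = 6.263 days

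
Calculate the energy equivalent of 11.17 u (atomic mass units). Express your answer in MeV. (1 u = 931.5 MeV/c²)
E = mc² = 10400 MeV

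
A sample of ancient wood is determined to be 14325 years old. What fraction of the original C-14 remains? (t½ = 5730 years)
N/N₀ = (1/2)^(t/t½) = 0.1768 = 17.7%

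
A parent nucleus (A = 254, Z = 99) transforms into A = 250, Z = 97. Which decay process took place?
ΔA = -4, ΔZ = -2 ⇒ alpha decay (α)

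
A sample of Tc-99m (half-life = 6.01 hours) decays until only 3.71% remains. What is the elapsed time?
t = t½ × log₂(N₀/N) = 28.56 hours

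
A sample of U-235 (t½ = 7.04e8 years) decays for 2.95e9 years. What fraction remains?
N/N₀ = (1/2)^(t/t½) = 0.05477 = 5.48%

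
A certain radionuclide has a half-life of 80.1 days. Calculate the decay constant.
λ = ln(2)/t½ = 0.008654 day⁻¹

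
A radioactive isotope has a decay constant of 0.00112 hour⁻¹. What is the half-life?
t½ = ln(2)/λ = 618.9 hours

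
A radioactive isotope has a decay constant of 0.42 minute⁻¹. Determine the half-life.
t½ = ln(2)/λ = 1.65 minutes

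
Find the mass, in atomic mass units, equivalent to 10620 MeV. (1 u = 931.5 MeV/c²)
m = E/c² = 11.4 u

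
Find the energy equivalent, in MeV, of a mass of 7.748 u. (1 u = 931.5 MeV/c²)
E = mc² = 7217 MeV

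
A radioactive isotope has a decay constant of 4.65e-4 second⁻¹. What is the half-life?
t½ = ln(2)/λ = 1491 seconds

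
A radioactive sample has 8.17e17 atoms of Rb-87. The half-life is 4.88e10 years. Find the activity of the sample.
A = λN = 1.16e7 decays/year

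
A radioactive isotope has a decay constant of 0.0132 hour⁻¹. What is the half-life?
t½ = ln(2)/λ = 52.51 hours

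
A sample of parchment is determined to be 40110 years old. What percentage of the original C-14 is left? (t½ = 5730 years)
N/N₀ = (1/2)^(t/t½) = 0.007812 = 0.781%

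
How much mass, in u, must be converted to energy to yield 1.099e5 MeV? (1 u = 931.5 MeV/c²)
m = E/c² = 118 u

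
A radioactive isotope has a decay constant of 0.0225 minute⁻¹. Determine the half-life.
t½ = ln(2)/λ = 30.81 minutes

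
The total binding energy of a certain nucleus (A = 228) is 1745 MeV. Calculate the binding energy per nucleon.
B.E./A = 1745/228 = 7.654 MeV/nucleon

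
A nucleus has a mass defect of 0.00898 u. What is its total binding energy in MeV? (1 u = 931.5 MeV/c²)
B.E. = Δm × 931.5 = 8.365 MeV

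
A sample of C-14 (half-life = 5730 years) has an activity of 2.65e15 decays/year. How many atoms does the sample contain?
N = A/λ = 2.191e19 atoms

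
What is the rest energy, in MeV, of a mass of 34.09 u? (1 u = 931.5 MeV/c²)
E = mc² = 31750 MeV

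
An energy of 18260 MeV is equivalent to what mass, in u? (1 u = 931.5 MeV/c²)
m = E/c² = 19.6 u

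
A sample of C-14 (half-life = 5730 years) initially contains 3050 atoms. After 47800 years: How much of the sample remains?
N = N₀(1/2)^(t/t½) = 9.399 atoms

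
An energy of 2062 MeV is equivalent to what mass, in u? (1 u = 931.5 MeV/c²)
m = E/c² = 2.214 u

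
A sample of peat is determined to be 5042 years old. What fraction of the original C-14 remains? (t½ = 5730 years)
N/N₀ = (1/2)^(t/t½) = 0.5434 = 54.3%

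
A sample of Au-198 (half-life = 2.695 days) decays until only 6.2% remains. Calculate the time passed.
t = t½ × log₂(N₀/N) = 10.81 days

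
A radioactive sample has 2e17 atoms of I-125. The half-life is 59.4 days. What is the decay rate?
A = λN = 2.334e15 decays/day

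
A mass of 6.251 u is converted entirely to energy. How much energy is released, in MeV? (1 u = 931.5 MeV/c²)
E = mc² = 5823 MeV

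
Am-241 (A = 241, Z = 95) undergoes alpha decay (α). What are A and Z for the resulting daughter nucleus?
Daughter: A = 237, Z = 93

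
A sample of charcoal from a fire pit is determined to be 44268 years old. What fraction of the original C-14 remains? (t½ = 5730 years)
N/N₀ = (1/2)^(t/t½) = 0.004724 = 0.472%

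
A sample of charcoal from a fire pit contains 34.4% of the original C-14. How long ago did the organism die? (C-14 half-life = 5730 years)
Age = t½ × log₂(1/ratio) = 8821 years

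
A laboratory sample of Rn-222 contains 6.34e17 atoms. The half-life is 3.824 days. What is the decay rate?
A = λN = 1.149e17 decays/day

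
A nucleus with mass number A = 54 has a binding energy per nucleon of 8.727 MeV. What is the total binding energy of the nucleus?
B.E. = 8.727 × 54 = 471.3 MeV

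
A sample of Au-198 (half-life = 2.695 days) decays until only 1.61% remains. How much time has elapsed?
t = t½ × log₂(N₀/N) = 16.05 days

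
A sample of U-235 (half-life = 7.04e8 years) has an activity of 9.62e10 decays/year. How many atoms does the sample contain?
N = A/λ = 9.771e19 atoms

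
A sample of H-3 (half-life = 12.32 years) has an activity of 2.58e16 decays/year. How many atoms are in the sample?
N = A/λ = 4.586e17 atoms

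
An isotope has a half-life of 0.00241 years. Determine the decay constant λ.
λ = ln(2)/t½ = 287.6 year⁻¹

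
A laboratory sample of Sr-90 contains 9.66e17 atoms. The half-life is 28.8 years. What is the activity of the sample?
A = λN = 2.325e16 decays/year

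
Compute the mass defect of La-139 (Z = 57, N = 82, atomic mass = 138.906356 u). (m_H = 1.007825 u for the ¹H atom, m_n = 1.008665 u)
Δm = Z·m_H + N·m_n − M = 1.25 u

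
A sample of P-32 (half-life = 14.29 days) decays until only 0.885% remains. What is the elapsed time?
t = t½ × log₂(N₀/N) = 97.46 days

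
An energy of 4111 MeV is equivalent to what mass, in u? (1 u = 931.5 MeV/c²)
m = E/c² = 4.413 u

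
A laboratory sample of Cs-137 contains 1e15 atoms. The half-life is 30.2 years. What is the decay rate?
A = λN = 2.295e13 decays/year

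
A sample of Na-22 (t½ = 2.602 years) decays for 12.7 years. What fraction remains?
N/N₀ = (1/2)^(t/t½) = 0.03394 = 3.39%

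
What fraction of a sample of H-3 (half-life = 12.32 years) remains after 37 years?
N/N₀ = (1/2)^(t/t½) = 0.1247 = 12.5%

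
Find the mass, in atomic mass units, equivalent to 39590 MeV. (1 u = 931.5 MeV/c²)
m = E/c² = 42.5 u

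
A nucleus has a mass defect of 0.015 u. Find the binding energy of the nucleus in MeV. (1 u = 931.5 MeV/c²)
B.E. = Δm × 931.5 = 13.97 MeV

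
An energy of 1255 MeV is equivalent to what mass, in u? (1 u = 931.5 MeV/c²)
m = E/c² = 1.347 u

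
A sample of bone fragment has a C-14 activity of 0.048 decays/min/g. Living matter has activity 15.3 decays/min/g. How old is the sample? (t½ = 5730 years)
Age = t½ × log₂(A₀/A) = 47650 years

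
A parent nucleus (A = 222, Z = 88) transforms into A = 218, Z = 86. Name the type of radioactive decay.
ΔA = -4, ΔZ = -2 ⇒ alpha decay (α)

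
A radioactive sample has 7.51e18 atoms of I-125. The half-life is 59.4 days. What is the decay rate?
A = λN = 8.764e16 decays/day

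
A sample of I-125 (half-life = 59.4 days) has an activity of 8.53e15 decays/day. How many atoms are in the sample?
N = A/λ = 7.31e17 atoms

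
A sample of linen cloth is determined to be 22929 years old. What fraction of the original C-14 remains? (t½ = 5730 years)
N/N₀ = (1/2)^(t/t½) = 0.06243 = 6.24%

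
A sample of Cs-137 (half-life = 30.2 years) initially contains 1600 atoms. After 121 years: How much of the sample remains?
N = N₀(1/2)^(t/t½) = 99.54 atoms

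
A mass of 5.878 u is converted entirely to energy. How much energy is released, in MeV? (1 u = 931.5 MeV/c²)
E = mc² = 5475 MeV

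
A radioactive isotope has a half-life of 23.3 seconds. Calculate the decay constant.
λ = ln(2)/t½ = 0.02975 second⁻¹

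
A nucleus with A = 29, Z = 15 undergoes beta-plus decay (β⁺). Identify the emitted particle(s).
β⁺: positron (e⁺) + neutrino (νₑ)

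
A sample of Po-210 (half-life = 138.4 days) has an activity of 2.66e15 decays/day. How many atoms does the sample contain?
N = A/λ = 5.311e17 atoms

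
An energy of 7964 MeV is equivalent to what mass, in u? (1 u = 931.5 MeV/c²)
m = E/c² = 8.55 u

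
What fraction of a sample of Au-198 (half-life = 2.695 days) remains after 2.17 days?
N/N₀ = (1/2)^(t/t½) = 0.5723 = 57.2%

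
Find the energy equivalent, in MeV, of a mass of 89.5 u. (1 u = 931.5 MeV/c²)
E = mc² = 83370 MeV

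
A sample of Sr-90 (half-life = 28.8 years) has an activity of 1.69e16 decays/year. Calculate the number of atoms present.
N = A/λ = 7.022e17 atoms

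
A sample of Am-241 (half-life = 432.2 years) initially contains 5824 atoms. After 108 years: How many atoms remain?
N = N₀(1/2)^(t/t½) = 4898 atoms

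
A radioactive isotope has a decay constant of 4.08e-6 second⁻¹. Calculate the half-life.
t½ = ln(2)/λ = 1.699e5 seconds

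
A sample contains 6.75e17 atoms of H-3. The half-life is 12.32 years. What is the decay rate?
A = λN = 3.798e16 decays/year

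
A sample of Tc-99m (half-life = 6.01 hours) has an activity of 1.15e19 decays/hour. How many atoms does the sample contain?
N = A/λ = 9.971e19 atoms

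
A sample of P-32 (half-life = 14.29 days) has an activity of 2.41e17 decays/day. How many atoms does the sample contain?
N = A/λ = 4.968e18 atoms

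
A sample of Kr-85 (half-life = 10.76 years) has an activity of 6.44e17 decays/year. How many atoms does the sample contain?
N = A/λ = 9.997e18 atoms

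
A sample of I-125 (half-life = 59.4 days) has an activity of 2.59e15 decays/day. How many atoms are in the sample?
N = A/λ = 2.22e17 atoms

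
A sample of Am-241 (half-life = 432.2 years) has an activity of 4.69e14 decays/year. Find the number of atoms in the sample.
N = A/λ = 2.924e17 atoms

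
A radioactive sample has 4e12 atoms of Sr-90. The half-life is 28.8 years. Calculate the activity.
A = λN = 9.627e10 decays/year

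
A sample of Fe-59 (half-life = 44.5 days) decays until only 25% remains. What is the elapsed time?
t = t½ × log₂(N₀/N) = 89 days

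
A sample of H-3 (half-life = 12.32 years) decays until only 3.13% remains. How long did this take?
t = t½ × log₂(N₀/N) = 61.57 years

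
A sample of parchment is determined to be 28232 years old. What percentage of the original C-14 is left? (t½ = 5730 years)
N/N₀ = (1/2)^(t/t½) = 0.03287 = 3.29%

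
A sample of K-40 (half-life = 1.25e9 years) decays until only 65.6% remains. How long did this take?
t = t½ × log₂(N₀/N) = 7.603e8 years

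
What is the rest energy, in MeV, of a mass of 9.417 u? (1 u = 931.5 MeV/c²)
E = mc² = 8772 MeV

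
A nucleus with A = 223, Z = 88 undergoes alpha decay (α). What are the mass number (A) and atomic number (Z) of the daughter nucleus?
Daughter: A = 219, Z = 86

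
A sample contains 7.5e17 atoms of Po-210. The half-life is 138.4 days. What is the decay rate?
A = λN = 3.756e15 decays/day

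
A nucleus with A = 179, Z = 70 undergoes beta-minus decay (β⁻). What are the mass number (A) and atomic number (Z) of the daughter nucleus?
Daughter: A = 179, Z = 71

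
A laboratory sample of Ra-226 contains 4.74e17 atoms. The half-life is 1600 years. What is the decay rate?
A = λN = 2.053e14 decays/year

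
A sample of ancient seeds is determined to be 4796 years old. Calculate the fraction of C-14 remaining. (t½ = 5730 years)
N/N₀ = (1/2)^(t/t½) = 0.5598 = 56%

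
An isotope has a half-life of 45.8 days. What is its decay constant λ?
λ = ln(2)/t½ = 0.01513 day⁻¹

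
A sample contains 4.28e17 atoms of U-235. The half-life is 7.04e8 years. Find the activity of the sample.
A = λN = 4.214e8 decays/year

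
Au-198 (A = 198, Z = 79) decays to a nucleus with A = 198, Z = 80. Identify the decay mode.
ΔA = 0, ΔZ = +1 ⇒ beta-minus decay (β⁻)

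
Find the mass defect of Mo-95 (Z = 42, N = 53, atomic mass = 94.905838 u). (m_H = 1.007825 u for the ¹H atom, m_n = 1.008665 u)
Δm = Z·m_H + N·m_n − M = 0.8821 u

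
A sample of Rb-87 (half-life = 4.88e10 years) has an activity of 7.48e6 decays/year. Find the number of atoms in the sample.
N = A/λ = 5.266e17 atoms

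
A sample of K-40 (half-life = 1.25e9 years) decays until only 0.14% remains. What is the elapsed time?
t = t½ × log₂(N₀/N) = 1.185e10 years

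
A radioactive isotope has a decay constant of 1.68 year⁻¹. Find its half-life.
t½ = ln(2)/λ = 0.4126 years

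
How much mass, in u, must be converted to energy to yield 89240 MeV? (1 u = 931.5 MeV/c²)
m = E/c² = 95.8 u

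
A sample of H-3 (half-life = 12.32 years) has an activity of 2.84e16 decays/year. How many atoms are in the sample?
N = A/λ = 5.048e17 atoms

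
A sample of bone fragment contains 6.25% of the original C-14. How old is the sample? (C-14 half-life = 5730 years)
Age = t½ × log₂(1/ratio) = 22920 years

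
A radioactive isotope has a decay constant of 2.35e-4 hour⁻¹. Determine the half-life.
t½ = ln(2)/λ = 2950 hours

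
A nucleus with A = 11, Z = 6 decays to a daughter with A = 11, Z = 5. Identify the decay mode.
ΔA = 0, ΔZ = -1 ⇒ beta-plus decay (β⁺) or electron capture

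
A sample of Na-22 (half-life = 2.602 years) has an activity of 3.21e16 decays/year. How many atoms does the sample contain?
N = A/λ = 1.205e17 atoms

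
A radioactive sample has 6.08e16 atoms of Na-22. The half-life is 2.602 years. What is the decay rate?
A = λN = 1.62e16 decays/year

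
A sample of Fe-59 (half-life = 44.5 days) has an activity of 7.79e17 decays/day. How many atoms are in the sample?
N = A/λ = 5.001e19 atoms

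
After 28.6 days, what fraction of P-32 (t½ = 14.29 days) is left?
N/N₀ = (1/2)^(t/t½) = 0.2498 = 25%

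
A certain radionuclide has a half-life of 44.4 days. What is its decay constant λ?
λ = ln(2)/t½ = 0.01561 day⁻¹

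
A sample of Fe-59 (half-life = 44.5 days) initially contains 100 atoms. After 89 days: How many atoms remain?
N = N₀(1/2)^(t/t½) = 25 atoms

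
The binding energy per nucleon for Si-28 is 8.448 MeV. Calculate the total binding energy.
B.E. = 8.448 × 28 = 236.5 MeV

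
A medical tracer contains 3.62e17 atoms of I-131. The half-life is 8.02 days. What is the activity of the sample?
A = λN = 3.129e16 decays/day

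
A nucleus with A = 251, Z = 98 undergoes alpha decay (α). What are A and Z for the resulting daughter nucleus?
Daughter: A = 247, Z = 96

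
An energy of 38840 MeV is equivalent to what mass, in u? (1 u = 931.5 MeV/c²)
m = E/c² = 41.7 u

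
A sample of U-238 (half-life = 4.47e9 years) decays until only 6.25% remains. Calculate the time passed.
t = t½ × log₂(N₀/N) = 1.788e10 years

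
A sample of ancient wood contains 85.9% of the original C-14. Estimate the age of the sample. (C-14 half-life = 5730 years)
Age = t½ × log₂(1/ratio) = 1256 years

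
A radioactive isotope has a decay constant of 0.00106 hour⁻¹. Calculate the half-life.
t½ = ln(2)/λ = 653.9 hours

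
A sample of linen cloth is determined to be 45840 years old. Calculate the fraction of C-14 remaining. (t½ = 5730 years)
N/N₀ = (1/2)^(t/t½) = 0.003906 = 0.391%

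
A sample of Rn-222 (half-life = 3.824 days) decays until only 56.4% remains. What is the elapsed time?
t = t½ × log₂(N₀/N) = 3.16 days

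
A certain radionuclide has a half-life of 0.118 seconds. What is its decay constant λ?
λ = ln(2)/t½ = 5.874 second⁻¹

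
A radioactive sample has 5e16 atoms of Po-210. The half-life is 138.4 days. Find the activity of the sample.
A = λN = 2.504e14 decays/day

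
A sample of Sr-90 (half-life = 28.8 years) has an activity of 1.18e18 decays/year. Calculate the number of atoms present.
N = A/λ = 4.903e19 atoms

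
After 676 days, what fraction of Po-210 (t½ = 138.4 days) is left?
N/N₀ = (1/2)^(t/t½) = 0.03386 = 3.39%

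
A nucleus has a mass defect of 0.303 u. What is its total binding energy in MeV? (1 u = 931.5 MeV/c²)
B.E. = Δm × 931.5 = 282.2 MeV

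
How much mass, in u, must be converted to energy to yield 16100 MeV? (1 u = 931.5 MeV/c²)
m = E/c² = 17.28 u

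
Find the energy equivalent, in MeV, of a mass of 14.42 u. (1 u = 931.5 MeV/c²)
E = mc² = 13430 MeV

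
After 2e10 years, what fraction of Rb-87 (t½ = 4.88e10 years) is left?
N/N₀ = (1/2)^(t/t½) = 0.7527 = 75.3%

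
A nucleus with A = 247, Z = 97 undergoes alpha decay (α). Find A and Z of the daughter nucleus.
Daughter: A = 243, Z = 95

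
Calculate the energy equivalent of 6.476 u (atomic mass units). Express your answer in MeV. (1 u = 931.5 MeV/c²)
E = mc² = 6032 MeV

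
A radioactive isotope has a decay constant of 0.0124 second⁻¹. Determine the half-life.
t½ = ln(2)/λ = 55.9 seconds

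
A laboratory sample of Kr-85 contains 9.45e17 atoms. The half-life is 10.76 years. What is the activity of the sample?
A = λN = 6.088e16 decays/year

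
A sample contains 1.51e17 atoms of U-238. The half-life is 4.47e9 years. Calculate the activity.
A = λN = 2.342e7 decays/year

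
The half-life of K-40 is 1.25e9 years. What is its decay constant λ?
λ = ln(2)/t½ = 5.545e-10 year⁻¹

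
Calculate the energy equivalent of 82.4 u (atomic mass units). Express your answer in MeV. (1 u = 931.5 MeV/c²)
E = mc² = 76760 MeV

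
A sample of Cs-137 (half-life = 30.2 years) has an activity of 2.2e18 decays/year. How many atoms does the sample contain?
N = A/λ = 9.585e19 atoms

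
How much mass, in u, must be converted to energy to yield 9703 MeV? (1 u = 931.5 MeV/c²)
m = E/c² = 10.42 u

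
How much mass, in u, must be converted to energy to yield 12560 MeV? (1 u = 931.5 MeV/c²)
m = E/c² = 13.48 u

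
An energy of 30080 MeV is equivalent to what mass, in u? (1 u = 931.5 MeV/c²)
m = E/c² = 32.29 u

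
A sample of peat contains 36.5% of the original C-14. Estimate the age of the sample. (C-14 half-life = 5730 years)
Age = t½ × log₂(1/ratio) = 8332 years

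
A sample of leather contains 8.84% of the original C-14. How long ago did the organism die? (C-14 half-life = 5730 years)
Age = t½ × log₂(1/ratio) = 20050 years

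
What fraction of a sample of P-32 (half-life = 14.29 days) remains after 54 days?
N/N₀ = (1/2)^(t/t½) = 0.07285 = 7.29%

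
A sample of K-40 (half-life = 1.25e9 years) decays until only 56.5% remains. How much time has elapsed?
t = t½ × log₂(N₀/N) = 1.03e9 years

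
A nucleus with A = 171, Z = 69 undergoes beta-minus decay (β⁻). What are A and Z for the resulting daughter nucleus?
Daughter: A = 171, Z = 70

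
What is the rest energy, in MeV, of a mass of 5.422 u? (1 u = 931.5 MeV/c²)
E = mc² = 5051 MeV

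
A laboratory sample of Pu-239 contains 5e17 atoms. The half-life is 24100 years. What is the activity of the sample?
A = λN = 1.438e13 decays/year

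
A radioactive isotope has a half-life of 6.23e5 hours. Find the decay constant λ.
λ = ln(2)/t½ = 1.113e-6 hour⁻¹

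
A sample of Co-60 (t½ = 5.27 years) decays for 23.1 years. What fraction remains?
N/N₀ = (1/2)^(t/t½) = 0.04792 = 4.79%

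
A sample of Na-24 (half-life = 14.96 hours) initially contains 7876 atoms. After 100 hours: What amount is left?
N = N₀(1/2)^(t/t½) = 76.57 atoms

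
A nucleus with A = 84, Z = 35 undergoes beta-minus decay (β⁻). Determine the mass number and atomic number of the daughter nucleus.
Daughter: A = 84, Z = 36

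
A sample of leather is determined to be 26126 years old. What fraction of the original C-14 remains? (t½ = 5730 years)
N/N₀ = (1/2)^(t/t½) = 0.04241 = 4.24%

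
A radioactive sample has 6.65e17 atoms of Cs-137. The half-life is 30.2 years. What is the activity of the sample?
A = λN = 1.526e16 decays/year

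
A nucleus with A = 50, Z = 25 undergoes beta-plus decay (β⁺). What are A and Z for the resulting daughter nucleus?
Daughter: A = 50, Z = 24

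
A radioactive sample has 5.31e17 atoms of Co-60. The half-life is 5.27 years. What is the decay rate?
A = λN = 6.984e16 decays/year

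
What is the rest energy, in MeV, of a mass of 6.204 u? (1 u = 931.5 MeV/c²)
E = mc² = 5779 MeV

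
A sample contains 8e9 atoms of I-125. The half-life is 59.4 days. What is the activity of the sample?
A = λN = 9.335e7 decays/day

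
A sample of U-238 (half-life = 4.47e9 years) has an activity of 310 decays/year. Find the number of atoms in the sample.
N = A/λ = 1.999e12 atoms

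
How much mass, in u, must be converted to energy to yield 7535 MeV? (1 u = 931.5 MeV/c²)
m = E/c² = 8.089 u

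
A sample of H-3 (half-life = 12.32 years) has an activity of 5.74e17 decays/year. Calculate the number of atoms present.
N = A/λ = 1.02e19 atoms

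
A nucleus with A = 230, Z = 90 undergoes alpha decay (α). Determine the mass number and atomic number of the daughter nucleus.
Daughter: A = 226, Z = 88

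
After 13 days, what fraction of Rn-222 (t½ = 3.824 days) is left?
N/N₀ = (1/2)^(t/t½) = 0.09476 = 9.48%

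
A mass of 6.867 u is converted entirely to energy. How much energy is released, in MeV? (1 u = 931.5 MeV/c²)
E = mc² = 6397 MeV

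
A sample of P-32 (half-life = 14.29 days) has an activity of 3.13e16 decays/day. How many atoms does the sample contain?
N = A/λ = 6.453e17 atoms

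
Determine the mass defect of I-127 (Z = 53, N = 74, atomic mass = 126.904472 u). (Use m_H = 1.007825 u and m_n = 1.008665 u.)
Δm = Z·m_H + N·m_n − M = 1.151 u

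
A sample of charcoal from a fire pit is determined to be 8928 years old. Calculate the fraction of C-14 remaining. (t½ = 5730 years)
N/N₀ = (1/2)^(t/t½) = 0.3396 = 34%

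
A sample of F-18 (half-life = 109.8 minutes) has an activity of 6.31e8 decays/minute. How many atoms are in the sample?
N = A/λ = 9.996e10 atoms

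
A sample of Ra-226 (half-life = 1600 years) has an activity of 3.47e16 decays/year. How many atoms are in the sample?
N = A/λ = 8.01e19 atoms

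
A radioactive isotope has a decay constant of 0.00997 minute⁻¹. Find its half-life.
t½ = ln(2)/λ = 69.52 minutes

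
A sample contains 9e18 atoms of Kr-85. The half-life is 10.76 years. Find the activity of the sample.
A = λN = 5.798e17 decays/year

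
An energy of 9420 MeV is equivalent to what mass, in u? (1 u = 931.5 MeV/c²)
m = E/c² = 10.11 u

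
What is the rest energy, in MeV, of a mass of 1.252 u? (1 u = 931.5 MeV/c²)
E = mc² = 1166 MeV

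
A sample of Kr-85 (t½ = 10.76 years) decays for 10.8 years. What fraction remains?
N/N₀ = (1/2)^(t/t½) = 0.4987 = 49.9%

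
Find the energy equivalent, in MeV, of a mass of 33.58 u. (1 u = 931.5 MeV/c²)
E = mc² = 31280 MeV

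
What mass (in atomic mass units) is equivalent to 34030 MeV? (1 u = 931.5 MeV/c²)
m = E/c² = 36.53 u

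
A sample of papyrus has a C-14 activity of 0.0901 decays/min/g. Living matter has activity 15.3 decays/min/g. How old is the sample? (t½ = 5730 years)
Age = t½ × log₂(A₀/A) = 42450 years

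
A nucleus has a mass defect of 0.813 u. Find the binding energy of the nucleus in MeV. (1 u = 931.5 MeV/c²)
B.E. = Δm × 931.5 = 757.3 MeV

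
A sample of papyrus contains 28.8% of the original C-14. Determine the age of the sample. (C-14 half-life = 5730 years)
Age = t½ × log₂(1/ratio) = 10290 years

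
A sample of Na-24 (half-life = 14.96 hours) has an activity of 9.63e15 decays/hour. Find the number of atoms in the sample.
N = A/λ = 2.078e17 atoms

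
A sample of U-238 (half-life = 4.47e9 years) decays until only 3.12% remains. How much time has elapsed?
t = t½ × log₂(N₀/N) = 2.236e10 years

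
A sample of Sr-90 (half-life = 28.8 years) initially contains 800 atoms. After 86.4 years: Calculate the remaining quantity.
N = N₀(1/2)^(t/t½) = 100 atoms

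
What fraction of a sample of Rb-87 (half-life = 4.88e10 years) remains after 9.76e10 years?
N/N₀ = (1/2)^(t/t½) = 0.25 = 25%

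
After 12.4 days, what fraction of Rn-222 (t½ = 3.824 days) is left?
N/N₀ = (1/2)^(t/t½) = 0.1056 = 10.6%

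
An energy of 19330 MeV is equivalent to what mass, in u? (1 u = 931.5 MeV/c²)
m = E/c² = 20.75 u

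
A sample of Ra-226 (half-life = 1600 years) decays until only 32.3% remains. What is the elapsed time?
t = t½ × log₂(N₀/N) = 2609 years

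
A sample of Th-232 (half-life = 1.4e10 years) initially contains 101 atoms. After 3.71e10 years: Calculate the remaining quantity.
N = N₀(1/2)^(t/t½) = 16.09 atoms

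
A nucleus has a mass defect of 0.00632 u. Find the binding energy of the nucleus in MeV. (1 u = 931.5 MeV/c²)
B.E. = Δm × 931.5 = 5.887 MeV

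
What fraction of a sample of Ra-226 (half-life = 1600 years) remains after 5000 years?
N/N₀ = (1/2)^(t/t½) = 0.1146 = 11.5%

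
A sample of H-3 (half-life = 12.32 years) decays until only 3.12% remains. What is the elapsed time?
t = t½ × log₂(N₀/N) = 61.63 years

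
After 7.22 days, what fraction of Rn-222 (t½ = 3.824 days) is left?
N/N₀ = (1/2)^(t/t½) = 0.2702 = 27%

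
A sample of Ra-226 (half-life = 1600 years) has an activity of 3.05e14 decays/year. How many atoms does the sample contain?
N = A/λ = 7.04e17 atoms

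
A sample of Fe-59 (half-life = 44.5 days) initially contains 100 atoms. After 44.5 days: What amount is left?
N = N₀(1/2)^(t/t½) = 50 atoms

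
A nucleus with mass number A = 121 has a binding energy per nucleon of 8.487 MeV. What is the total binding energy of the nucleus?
B.E. = 8.487 × 121 = 1027 MeV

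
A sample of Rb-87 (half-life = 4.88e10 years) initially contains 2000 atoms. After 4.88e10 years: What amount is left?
N = N₀(1/2)^(t/t½) = 1000 atoms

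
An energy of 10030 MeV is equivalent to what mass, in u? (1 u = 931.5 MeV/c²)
m = E/c² = 10.77 u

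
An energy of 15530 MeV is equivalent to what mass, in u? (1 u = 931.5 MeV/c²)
m = E/c² = 16.67 u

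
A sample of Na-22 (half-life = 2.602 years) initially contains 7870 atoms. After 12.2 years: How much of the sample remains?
N = N₀(1/2)^(t/t½) = 305.2 atoms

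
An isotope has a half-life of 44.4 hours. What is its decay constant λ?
λ = ln(2)/t½ = 0.01561 hour⁻¹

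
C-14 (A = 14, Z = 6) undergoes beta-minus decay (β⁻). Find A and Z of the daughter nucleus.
Daughter: A = 14, Z = 7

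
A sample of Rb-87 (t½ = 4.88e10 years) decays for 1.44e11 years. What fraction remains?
N/N₀ = (1/2)^(t/t½) = 0.1293 = 12.9%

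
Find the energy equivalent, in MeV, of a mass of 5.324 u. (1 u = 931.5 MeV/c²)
E = mc² = 4959 MeV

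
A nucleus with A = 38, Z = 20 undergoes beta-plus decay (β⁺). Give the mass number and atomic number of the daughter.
Daughter: A = 38, Z = 19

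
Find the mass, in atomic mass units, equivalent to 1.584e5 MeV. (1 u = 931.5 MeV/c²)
m = E/c² = 170 u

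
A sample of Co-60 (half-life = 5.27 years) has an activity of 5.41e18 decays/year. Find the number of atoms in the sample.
N = A/λ = 4.113e19 atoms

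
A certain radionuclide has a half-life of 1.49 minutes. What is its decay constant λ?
λ = ln(2)/t½ = 0.4652 minute⁻¹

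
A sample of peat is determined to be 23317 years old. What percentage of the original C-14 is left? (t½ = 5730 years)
N/N₀ = (1/2)^(t/t½) = 0.05957 = 5.96%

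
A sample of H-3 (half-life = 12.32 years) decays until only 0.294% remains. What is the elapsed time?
t = t½ × log₂(N₀/N) = 103.6 years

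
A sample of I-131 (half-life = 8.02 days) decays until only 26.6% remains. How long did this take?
t = t½ × log₂(N₀/N) = 15.32 days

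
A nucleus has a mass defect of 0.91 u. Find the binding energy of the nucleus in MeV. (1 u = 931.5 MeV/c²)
B.E. = Δm × 931.5 = 847.7 MeV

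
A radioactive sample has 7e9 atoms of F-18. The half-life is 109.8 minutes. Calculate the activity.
A = λN = 4.419e7 decays/minute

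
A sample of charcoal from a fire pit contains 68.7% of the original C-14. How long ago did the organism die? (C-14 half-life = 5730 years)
Age = t½ × log₂(1/ratio) = 3103 years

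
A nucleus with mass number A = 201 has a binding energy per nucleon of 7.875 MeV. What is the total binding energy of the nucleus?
B.E. = 7.875 × 201 = 1583 MeV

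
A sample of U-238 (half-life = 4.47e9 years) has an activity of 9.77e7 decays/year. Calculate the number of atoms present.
N = A/λ = 6.301e17 atoms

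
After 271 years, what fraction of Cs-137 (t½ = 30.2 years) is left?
N/N₀ = (1/2)^(t/t½) = 0.001989 = 0.199%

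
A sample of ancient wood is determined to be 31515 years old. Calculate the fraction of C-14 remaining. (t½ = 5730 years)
N/N₀ = (1/2)^(t/t½) = 0.0221 = 2.21%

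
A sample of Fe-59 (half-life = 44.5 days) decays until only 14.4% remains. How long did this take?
t = t½ × log₂(N₀/N) = 124.4 days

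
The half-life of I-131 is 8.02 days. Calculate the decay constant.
λ = ln(2)/t½ = 0.08643 day⁻¹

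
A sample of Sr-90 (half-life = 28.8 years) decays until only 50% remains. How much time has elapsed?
t = t½ × log₂(N₀/N) = 28.8 years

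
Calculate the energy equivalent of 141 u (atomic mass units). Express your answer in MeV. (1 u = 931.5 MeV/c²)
E = mc² = 1.313e5 MeV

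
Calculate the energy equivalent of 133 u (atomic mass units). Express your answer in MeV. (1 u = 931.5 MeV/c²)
E = mc² = 1.239e5 MeV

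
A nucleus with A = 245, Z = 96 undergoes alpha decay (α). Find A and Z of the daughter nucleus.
Daughter: A = 241, Z = 94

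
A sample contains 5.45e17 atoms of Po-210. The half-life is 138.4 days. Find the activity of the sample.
A = λN = 2.73e15 decays/day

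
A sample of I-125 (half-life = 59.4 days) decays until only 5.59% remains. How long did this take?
t = t½ × log₂(N₀/N) = 247.2 days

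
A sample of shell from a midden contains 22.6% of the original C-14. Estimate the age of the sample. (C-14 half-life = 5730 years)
Age = t½ × log₂(1/ratio) = 12290 years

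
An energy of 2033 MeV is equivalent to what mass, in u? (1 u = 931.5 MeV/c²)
m = E/c² = 2.183 u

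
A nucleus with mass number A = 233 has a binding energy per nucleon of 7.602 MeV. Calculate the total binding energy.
B.E. = 7.602 × 233 = 1771 MeV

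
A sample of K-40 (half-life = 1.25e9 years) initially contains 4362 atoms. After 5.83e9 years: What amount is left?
N = N₀(1/2)^(t/t½) = 172.1 atoms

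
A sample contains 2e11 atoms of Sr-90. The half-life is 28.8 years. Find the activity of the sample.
A = λN = 4.814e9 decays/year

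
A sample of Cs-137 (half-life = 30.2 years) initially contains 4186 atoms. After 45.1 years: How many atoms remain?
N = N₀(1/2)^(t/t½) = 1487 atoms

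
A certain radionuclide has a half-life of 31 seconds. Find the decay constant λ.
λ = ln(2)/t½ = 0.02236 second⁻¹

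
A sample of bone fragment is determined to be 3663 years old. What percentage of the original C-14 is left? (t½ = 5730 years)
N/N₀ = (1/2)^(t/t½) = 0.642 = 64.2%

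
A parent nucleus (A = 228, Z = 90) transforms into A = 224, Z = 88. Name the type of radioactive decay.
ΔA = -4, ΔZ = -2 ⇒ alpha decay (α)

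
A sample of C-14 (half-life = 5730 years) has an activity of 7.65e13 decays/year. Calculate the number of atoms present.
N = A/λ = 6.324e17 atoms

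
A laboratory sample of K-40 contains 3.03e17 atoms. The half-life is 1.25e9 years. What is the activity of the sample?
A = λN = 1.68e8 decays/year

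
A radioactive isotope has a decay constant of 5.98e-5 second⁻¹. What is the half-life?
t½ = ln(2)/λ = 11590 seconds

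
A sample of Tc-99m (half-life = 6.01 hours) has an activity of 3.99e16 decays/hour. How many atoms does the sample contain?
N = A/λ = 3.46e17 atoms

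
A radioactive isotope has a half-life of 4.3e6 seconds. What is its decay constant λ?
λ = ln(2)/t½ = 1.612e-7 second⁻¹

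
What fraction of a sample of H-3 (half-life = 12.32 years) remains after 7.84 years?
N/N₀ = (1/2)^(t/t½) = 0.6433 = 64.3%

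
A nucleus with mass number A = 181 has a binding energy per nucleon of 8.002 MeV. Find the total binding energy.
B.E. = 8.002 × 181 = 1448 MeV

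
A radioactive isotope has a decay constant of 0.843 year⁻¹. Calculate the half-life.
t½ = ln(2)/λ = 0.8222 years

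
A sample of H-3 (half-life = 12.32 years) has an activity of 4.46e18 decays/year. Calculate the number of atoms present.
N = A/λ = 7.927e19 atoms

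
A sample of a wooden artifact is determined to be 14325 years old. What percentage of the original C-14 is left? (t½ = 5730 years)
N/N₀ = (1/2)^(t/t½) = 0.1768 = 17.7%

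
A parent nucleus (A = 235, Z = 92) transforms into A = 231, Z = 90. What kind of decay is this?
ΔA = -4, ΔZ = -2 ⇒ alpha decay (α)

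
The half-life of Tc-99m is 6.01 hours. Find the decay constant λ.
λ = ln(2)/t½ = 0.1153 hour⁻¹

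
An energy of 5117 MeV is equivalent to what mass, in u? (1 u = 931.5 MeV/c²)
m = E/c² = 5.493 u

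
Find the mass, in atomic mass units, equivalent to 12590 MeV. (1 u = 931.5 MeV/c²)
m = E/c² = 13.52 u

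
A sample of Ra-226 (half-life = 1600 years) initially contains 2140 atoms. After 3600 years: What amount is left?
N = N₀(1/2)^(t/t½) = 449.9 atoms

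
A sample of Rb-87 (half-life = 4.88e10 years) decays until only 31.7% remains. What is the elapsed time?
t = t½ × log₂(N₀/N) = 8.088e10 years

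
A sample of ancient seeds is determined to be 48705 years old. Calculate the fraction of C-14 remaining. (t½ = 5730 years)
N/N₀ = (1/2)^(t/t½) = 0.002762 = 0.276%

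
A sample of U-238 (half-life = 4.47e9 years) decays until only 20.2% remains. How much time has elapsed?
t = t½ × log₂(N₀/N) = 1.031e10 years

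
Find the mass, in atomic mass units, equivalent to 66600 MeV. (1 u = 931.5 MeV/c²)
m = E/c² = 71.5 u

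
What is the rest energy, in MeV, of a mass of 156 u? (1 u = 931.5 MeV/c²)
E = mc² = 1.453e5 MeV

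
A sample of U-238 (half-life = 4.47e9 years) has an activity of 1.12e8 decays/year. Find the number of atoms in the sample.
N = A/λ = 7.223e17 atoms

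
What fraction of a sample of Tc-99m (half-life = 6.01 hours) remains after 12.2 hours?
N/N₀ = (1/2)^(t/t½) = 0.2449 = 24.5%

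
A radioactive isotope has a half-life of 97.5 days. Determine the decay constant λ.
λ = ln(2)/t½ = 0.007109 day⁻¹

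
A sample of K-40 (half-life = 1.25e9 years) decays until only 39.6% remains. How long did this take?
t = t½ × log₂(N₀/N) = 1.671e9 years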